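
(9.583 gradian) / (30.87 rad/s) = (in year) 1.546e-10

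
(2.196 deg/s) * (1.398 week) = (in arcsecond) 6.684e+09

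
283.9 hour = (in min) 1.703e+04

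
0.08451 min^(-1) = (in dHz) 0.01409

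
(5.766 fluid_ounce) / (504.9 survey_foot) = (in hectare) 1.108e-10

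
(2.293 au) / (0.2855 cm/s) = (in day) 1.391e+09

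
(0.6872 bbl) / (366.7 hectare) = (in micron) 0.02979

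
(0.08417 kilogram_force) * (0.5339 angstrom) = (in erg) 0.0004407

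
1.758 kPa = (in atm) 0.01735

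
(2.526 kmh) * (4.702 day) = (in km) 285.1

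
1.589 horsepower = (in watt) 1185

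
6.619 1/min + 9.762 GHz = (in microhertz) 9.762e+15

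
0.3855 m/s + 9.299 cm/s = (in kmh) 1.723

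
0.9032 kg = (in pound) 1.991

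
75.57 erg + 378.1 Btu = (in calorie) 9.534e+04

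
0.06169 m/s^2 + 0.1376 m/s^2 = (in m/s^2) 0.1993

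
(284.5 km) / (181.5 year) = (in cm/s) 0.00497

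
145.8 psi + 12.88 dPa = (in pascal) 1.005e+06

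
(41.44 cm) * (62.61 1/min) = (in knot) 0.8406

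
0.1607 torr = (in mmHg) 0.1607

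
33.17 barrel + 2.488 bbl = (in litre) 5669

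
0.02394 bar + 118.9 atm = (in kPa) 1.205e+04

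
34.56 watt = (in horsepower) 0.04635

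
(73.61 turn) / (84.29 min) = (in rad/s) 0.09145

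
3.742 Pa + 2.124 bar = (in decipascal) 2.124e+06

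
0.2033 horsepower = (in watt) 151.6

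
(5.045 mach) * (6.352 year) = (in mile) 2.138e+08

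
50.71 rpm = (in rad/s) 5.31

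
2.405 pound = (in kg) 1.091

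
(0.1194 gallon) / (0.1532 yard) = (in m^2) 0.003226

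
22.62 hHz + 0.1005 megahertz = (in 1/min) 6.166e+06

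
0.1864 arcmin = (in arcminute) 0.1864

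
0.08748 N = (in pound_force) 0.01967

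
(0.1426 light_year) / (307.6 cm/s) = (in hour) 1.218e+11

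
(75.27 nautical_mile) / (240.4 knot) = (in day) 0.01305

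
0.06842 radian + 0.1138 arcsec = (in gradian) 4.356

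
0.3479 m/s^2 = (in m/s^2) 0.3479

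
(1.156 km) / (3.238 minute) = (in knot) 11.57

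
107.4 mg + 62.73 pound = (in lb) 62.73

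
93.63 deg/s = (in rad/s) 1.634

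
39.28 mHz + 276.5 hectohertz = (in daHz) 2765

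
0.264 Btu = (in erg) 2.785e+09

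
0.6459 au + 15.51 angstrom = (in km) 9.663e+07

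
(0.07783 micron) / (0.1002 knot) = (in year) 4.788e-14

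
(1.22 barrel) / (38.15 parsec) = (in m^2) 1.648e-19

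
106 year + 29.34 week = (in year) 106.6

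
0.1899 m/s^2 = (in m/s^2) 0.1899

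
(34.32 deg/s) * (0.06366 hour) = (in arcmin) 4.719e+05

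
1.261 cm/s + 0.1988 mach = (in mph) 151.4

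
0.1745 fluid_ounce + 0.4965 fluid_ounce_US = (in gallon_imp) 0.004365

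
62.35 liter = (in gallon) 16.47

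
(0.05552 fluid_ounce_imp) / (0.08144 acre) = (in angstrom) 47.86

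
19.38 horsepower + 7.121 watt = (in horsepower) 19.39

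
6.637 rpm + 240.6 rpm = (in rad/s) 25.89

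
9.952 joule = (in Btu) 0.009433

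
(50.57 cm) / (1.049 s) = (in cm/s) 48.21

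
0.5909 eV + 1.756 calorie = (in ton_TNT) 1.756e-09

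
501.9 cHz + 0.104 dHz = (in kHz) 0.005029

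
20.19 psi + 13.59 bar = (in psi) 217.3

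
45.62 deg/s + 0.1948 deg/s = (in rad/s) 0.7996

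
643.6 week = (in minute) 6.487e+06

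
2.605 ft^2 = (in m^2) 0.242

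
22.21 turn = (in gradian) 8884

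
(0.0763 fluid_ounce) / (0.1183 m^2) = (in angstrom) 1.907e+05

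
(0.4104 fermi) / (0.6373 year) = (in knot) 3.969e-23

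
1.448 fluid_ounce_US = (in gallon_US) 0.01131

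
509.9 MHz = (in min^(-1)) 3.059e+10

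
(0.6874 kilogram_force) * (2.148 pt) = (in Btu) 4.842e-06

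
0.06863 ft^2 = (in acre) 1.576e-06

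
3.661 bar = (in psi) 53.1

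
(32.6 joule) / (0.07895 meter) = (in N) 412.9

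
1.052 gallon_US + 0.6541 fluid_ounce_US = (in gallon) 1.057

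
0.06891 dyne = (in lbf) 1.549e-07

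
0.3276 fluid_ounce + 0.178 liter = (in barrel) 0.001181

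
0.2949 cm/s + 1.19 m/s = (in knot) 2.319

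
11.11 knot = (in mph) 12.79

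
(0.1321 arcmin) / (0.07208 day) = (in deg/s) 3.535e-07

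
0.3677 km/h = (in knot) 0.1985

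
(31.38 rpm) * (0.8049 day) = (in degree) 1.309e+07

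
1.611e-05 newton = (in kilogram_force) 1.643e-06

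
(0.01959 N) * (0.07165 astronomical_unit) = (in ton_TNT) 0.05019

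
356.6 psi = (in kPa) 2459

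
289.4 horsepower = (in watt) 2.158e+05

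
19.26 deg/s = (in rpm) 3.21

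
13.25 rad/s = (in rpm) 126.5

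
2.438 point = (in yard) 0.0009406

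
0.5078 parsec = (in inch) 6.169e+17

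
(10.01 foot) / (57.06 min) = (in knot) 0.001732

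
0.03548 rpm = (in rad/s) 0.003715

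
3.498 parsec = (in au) 7.215e+05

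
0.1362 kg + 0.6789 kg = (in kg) 0.8151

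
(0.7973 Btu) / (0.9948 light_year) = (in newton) 8.938e-14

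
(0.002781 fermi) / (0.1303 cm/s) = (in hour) 5.929e-19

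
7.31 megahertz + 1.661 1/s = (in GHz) 0.00731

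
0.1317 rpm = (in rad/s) 0.01379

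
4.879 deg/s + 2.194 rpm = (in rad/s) 0.3149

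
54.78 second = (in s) 54.78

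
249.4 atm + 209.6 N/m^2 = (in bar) 252.7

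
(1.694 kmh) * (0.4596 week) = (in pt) 3.708e+08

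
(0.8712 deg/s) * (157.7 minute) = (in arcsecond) 2.968e+07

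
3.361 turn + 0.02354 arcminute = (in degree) 1210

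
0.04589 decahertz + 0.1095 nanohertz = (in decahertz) 0.04589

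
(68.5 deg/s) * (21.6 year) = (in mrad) 8.144e+11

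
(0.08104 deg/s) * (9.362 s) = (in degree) 0.7587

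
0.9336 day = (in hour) 22.41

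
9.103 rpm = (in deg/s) 54.62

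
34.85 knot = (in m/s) 17.93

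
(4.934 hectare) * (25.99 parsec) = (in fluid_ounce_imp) 1.393e+27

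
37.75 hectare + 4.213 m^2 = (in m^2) 3.775e+05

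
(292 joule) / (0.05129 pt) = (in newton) 1.614e+07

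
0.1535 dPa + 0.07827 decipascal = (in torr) 0.0001738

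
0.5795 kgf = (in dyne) 5.683e+05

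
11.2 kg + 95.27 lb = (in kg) 54.41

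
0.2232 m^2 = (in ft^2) 2.403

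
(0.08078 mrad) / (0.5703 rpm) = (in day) 1.566e-08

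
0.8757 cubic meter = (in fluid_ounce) 2.961e+04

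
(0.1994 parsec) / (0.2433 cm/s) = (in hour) 7.025e+14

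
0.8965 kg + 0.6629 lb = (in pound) 2.639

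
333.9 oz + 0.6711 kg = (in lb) 22.35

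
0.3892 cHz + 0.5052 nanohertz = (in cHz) 0.3892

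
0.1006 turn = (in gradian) 40.24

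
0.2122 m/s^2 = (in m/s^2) 0.2122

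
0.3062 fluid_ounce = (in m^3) 9.055e-06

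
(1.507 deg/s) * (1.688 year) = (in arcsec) 2.888e+11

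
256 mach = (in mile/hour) 1.95e+05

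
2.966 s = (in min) 0.04943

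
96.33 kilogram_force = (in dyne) 9.447e+07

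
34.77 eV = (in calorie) 1.331e-18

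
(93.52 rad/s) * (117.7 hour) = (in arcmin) 1.362e+11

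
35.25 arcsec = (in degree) 0.009792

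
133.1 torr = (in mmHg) 133.1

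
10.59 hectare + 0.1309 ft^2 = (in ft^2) 1.14e+06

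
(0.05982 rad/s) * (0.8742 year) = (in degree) 9.449e+07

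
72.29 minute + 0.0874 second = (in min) 72.29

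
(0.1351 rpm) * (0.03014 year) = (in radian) 1.345e+04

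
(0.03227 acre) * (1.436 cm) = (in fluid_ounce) 6.341e+04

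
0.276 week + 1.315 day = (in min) 4676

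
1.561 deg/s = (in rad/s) 0.02724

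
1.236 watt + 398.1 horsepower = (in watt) 2.969e+05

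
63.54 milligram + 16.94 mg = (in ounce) 0.002839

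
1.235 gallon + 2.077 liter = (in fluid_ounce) 228.3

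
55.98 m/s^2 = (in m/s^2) 55.98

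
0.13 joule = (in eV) 8.114e+17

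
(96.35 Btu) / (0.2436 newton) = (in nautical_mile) 225.3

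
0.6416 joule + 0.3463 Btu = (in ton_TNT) 8.748e-08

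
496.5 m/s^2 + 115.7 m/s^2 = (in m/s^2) 612.2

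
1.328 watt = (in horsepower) 0.001781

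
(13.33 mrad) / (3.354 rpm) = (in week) 6.275e-08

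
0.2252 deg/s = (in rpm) 0.03753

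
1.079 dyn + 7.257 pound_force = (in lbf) 7.257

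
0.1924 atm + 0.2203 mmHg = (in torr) 146.4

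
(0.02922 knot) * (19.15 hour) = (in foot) 3400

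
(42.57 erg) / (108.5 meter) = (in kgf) 4.001e-09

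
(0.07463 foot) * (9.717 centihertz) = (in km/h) 0.007957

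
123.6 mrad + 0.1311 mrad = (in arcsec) 2.552e+04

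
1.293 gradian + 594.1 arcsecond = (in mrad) 23.19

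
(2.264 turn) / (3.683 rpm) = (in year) 1.17e-06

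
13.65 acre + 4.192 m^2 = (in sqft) 5.946e+05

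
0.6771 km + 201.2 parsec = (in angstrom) 6.208e+28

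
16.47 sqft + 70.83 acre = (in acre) 70.83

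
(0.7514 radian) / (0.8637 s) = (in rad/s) 0.87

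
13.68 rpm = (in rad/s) 1.433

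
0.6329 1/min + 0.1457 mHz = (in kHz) 1.069e-05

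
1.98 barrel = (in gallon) 83.16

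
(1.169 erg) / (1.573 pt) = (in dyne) 21.07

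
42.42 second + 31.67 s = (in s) 74.09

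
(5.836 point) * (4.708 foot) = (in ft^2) 0.0318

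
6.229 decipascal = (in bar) 6.229e-06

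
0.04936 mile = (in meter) 79.44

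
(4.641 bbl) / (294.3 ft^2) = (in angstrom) 2.699e+08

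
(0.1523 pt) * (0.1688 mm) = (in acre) 2.241e-12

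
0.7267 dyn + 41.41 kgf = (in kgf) 41.41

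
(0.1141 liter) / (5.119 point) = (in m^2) 0.06318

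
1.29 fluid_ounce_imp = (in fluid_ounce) 1.239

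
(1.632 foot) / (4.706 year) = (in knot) 6.515e-09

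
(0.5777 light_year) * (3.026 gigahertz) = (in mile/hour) 3.7e+25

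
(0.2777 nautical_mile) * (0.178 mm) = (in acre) 2.262e-05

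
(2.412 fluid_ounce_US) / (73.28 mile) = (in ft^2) 6.511e-09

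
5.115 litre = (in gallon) 1.351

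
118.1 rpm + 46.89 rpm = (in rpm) 165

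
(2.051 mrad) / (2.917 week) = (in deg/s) 6.661e-08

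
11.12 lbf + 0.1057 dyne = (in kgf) 5.044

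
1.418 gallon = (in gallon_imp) 1.181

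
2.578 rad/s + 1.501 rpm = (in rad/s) 2.735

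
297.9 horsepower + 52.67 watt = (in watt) 2.222e+05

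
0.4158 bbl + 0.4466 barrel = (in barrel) 0.8624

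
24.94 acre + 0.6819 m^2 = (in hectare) 10.09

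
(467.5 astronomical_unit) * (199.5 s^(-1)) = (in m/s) 1.395e+16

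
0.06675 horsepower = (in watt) 49.78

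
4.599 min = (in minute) 4.599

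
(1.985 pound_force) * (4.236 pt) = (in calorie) 0.003154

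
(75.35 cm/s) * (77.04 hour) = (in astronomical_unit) 1.397e-06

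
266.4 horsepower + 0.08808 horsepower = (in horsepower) 266.5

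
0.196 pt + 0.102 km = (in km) 0.102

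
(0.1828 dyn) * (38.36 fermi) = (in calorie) 1.676e-20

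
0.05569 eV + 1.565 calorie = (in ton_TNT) 1.565e-09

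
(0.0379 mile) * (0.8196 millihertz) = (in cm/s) 4.999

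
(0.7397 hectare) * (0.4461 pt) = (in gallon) 307.5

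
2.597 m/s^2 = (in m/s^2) 2.597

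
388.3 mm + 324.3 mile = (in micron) 5.219e+11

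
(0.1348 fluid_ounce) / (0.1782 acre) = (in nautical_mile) 2.985e-12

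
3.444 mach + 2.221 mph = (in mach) 3.447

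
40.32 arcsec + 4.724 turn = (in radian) 29.68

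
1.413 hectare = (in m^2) 1.413e+04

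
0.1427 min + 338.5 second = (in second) 347.1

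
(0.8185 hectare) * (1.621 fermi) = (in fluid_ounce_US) 4.486e-07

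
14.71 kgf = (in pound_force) 32.43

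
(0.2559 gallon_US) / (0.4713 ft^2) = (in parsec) 7.17e-19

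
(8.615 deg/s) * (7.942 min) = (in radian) 71.65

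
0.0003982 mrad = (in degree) 2.282e-05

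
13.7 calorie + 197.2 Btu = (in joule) 2.081e+05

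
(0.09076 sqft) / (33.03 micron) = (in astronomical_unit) 1.706e-09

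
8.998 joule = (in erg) 8.998e+07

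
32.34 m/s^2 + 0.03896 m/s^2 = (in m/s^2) 32.38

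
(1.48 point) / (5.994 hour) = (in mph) 5.412e-08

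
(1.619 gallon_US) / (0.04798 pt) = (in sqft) 3897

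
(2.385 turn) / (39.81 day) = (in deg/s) 0.0002496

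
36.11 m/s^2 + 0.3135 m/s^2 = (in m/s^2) 36.42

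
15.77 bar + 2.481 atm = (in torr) 1.371e+04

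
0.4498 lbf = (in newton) 2.001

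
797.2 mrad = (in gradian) 50.75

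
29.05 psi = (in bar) 2.003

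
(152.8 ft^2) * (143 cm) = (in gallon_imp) 4465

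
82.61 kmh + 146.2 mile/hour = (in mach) 0.2593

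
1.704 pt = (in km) 6.011e-07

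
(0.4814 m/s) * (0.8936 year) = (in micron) 1.357e+13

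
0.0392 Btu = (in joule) 41.36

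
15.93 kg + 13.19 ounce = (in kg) 16.3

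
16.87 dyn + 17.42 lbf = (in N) 77.49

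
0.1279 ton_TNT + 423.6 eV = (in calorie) 1.279e+08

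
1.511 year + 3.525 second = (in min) 7.942e+05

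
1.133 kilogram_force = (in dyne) 1.111e+06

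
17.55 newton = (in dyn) 1.755e+06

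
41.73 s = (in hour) 0.01159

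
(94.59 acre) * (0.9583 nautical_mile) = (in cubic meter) 6.794e+08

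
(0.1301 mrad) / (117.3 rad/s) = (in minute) 1.849e-08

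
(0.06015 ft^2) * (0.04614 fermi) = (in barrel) 1.622e-18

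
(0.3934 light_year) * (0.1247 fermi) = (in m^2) 0.4641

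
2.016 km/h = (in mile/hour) 1.253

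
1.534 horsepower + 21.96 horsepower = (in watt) 1.752e+04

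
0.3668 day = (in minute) 528.2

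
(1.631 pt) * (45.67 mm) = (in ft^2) 0.0002829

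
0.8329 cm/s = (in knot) 0.01619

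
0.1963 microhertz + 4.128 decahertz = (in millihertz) 4.128e+04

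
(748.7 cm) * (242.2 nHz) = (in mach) 5.326e-09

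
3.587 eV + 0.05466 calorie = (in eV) 1.427e+18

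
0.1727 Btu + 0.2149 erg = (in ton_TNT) 4.355e-08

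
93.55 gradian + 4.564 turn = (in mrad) 3.015e+04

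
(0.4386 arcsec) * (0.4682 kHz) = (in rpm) 0.009507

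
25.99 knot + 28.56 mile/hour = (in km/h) 94.1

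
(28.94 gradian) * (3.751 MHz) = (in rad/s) 1.705e+06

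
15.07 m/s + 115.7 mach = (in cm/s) 3.941e+06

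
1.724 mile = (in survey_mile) 1.724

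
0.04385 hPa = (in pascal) 4.385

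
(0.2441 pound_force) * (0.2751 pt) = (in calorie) 2.519e-05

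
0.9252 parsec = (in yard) 3.122e+16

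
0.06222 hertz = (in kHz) 6.222e-05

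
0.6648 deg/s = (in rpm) 0.1108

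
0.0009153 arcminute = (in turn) 4.238e-08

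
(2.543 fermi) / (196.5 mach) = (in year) 1.205e-27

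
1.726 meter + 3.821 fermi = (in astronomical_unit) 1.154e-11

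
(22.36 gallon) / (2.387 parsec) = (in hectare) 1.149e-22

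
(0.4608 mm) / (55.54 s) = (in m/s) 8.297e-06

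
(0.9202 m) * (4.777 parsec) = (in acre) 3.352e+13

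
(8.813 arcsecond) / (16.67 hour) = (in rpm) 6.799e-09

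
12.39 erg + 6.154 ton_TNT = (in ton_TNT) 6.154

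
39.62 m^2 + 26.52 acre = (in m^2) 1.074e+05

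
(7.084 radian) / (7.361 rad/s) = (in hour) 0.0002673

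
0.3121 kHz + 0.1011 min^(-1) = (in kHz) 0.3121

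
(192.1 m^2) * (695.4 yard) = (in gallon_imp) 2.687e+07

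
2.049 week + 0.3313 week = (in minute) 2.399e+04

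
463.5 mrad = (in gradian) 29.51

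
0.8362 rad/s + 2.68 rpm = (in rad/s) 1.117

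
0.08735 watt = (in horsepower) 0.0001171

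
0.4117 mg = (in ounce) 1.452e-05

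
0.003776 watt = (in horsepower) 5.064e-06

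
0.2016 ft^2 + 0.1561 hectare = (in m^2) 1561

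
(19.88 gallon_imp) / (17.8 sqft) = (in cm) 5.465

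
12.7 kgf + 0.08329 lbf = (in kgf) 12.74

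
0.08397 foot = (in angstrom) 2.559e+08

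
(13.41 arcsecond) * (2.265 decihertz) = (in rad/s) 1.473e-05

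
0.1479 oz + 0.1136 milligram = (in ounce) 0.1479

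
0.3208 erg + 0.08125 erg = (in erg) 0.402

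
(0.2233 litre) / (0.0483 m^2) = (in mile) 2.873e-06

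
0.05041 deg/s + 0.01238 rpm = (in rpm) 0.02078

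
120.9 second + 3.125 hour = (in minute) 189.5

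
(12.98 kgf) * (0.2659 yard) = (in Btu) 0.02933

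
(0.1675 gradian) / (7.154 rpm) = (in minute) 5.853e-05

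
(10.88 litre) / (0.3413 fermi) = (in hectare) 3.188e+09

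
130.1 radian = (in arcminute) 4.473e+05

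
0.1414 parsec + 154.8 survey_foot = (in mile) 2.711e+12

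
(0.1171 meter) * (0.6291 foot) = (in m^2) 0.02245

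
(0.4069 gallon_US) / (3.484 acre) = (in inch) 4.301e-06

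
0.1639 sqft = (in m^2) 0.01523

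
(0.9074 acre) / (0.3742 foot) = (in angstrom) 3.22e+14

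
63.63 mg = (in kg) 6.363e-05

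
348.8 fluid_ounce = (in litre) 10.32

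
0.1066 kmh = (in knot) 0.05756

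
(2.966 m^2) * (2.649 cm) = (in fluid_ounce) 2657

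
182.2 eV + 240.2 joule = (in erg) 2.402e+09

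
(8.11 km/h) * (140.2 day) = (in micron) 2.729e+13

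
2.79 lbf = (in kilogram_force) 1.266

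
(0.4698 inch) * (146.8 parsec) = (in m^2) 5.405e+16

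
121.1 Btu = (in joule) 1.278e+05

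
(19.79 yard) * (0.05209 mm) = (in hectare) 9.426e-08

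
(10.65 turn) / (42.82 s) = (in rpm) 14.92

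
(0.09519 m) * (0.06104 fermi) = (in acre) 1.436e-21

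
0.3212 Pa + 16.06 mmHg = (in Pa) 2141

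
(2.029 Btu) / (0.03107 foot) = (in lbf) 5.082e+04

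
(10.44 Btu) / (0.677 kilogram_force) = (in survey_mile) 1.031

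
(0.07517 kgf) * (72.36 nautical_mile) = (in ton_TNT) 2.361e-05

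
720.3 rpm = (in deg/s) 4322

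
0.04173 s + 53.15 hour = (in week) 0.3164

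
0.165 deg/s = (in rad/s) 0.00288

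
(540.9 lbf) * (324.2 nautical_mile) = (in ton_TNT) 0.3453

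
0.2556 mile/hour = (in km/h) 0.4113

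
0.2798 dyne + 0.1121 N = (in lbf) 0.0252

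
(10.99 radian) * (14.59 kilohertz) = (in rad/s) 1.603e+05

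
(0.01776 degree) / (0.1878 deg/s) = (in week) 1.564e-07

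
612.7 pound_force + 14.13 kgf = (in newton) 2864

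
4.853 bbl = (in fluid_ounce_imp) 2.716e+04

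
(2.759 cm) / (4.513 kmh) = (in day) 2.547e-07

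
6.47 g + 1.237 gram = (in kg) 0.007707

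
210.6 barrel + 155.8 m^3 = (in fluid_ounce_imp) 6.662e+06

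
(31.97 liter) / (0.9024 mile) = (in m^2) 2.201e-05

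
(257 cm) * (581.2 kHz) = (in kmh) 5.377e+06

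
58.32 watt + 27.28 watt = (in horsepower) 0.1148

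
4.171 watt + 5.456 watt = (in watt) 9.627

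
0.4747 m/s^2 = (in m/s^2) 0.4747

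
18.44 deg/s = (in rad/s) 0.3218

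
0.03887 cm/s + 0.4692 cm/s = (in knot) 0.009876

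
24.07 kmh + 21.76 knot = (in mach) 0.05251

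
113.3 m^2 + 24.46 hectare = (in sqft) 2.634e+06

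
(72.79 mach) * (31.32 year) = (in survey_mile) 1.521e+10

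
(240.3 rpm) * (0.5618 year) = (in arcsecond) 9.196e+13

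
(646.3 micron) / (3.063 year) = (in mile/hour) 1.497e-11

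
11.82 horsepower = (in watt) 8814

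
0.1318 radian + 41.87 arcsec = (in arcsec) 2.723e+04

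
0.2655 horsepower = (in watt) 198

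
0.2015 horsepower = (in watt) 150.3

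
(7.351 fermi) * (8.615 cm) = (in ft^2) 6.817e-15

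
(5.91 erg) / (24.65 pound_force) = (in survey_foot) 1.768e-08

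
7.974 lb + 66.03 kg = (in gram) 6.965e+04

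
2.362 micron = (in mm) 0.002362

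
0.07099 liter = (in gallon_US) 0.01875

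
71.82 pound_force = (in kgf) 32.58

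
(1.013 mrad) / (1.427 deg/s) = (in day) 4.708e-07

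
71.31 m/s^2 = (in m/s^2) 71.31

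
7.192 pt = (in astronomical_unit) 1.696e-14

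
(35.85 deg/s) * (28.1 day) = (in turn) 2.418e+05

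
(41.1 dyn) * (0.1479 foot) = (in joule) 1.853e-05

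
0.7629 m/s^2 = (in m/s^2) 0.7629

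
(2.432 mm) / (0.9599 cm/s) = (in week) 4.189e-07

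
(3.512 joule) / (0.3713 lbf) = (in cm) 212.6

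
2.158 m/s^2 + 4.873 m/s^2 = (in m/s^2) 7.031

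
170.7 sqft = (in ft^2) 170.7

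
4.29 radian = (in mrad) 4290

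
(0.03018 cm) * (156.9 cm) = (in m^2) 0.0004735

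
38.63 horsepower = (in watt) 2.881e+04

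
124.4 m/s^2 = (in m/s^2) 124.4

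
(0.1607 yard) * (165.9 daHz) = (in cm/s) 2.438e+04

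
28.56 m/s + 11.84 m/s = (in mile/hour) 90.37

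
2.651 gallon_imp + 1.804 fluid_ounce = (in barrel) 0.07614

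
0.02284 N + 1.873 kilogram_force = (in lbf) 4.134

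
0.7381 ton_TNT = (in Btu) 2.927e+06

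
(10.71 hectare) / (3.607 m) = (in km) 29.69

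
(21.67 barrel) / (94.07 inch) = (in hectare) 0.0001442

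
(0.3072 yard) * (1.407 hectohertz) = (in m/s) 39.52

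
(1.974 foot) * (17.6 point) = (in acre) 9.231e-07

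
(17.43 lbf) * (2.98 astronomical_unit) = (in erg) 3.456e+20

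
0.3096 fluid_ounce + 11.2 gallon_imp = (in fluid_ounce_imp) 1792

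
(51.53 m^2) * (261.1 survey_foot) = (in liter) 4.101e+06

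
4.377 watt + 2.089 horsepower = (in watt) 1562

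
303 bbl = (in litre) 4.817e+04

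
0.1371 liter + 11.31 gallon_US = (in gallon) 11.35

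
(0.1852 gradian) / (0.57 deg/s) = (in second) 0.2924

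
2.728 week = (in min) 2.75e+04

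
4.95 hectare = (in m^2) 4.95e+04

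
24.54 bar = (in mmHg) 1.841e+04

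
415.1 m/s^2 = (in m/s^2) 415.1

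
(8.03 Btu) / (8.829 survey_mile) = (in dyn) 5.963e+04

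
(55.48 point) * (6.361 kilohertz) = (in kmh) 448.2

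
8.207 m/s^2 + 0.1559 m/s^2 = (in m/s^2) 8.363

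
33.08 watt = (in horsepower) 0.04436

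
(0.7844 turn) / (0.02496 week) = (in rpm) 0.003118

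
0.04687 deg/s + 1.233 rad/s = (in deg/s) 70.69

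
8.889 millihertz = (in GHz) 8.889e-12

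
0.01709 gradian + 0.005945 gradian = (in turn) 5.759e-05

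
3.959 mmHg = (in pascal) 527.8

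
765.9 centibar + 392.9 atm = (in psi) 5885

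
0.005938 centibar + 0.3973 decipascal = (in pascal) 5.978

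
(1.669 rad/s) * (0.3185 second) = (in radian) 0.5316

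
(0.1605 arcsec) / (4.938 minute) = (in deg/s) 1.505e-07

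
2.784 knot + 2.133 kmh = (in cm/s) 202.5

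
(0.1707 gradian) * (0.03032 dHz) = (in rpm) 7.763e-05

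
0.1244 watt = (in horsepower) 0.0001668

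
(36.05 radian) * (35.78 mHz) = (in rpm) 12.32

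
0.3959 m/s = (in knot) 0.7696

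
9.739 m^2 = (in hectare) 0.0009739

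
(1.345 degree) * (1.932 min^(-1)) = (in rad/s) 0.0007559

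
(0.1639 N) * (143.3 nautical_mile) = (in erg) 4.35e+11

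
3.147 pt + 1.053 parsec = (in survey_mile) 2.019e+13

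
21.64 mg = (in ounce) 0.0007633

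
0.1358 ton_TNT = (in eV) 3.546e+27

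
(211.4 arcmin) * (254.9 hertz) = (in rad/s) 15.67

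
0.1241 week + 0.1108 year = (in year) 0.1132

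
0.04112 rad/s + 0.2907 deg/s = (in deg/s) 2.647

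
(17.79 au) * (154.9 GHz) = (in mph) 9.222e+23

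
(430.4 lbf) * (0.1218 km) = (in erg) 2.332e+12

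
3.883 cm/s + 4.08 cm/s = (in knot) 0.1548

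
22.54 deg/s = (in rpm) 3.757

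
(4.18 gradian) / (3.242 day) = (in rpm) 2.238e-06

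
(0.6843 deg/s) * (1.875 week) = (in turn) 2156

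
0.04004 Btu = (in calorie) 10.1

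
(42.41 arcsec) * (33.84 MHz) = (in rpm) 6.644e+04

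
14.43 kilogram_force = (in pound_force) 31.81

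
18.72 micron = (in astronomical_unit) 1.251e-16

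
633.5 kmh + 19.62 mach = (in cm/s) 6.857e+05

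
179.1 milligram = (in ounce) 0.006318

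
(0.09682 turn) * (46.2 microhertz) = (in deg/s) 0.00161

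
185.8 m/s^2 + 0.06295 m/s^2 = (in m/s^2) 185.9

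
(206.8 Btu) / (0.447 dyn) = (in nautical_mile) 2.636e+07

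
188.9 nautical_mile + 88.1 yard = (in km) 349.9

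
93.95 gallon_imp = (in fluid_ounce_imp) 1.503e+04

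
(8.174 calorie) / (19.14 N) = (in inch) 70.35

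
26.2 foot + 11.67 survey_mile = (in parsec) 6.089e-13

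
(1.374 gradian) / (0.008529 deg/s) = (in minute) 2.416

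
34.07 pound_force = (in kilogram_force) 15.45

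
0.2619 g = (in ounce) 0.009238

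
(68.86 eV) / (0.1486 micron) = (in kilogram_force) 7.571e-12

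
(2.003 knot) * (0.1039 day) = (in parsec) 2.998e-13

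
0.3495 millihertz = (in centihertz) 0.03495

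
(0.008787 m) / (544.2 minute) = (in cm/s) 2.691e-05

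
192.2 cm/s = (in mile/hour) 4.299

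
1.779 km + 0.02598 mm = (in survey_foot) 5837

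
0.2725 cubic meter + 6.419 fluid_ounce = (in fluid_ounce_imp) 9597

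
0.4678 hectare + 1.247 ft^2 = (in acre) 1.156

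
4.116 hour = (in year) 0.0004699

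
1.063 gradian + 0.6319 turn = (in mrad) 3987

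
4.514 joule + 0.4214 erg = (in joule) 4.514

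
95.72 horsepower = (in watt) 7.138e+04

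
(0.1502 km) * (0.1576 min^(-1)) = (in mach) 0.001159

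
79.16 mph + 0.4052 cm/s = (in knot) 68.8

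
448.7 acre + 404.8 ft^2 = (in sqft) 1.955e+07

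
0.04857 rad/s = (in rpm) 0.4638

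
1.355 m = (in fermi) 1.355e+15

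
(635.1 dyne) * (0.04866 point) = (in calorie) 2.606e-08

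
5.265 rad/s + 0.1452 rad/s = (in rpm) 51.66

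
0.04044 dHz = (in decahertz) 0.0004044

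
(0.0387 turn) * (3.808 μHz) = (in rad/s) 9.26e-07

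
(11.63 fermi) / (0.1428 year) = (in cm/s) 2.583e-19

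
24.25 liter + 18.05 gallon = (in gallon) 24.46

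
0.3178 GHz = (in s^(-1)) 3.178e+08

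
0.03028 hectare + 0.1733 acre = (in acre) 0.2481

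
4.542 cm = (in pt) 128.7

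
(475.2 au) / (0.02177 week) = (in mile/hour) 1.208e+10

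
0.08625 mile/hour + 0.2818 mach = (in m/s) 95.99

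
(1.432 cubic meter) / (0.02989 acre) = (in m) 0.01184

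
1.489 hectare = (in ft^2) 1.603e+05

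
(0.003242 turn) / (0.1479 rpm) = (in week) 2.175e-06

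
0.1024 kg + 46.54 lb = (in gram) 2.121e+04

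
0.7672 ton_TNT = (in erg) 3.21e+16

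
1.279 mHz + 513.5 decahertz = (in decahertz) 513.5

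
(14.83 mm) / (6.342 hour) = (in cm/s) 6.495e-05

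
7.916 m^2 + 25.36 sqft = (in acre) 0.002538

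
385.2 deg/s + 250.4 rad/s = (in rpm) 2455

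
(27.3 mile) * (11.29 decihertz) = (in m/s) 4.96e+04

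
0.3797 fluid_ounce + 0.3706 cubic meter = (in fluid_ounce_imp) 1.304e+04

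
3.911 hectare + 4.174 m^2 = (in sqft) 4.21e+05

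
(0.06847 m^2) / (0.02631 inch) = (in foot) 336.1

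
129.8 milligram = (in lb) 0.0002862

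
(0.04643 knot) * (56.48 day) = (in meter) 1.166e+05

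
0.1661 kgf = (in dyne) 1.629e+05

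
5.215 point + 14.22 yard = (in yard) 14.22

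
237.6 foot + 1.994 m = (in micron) 7.441e+07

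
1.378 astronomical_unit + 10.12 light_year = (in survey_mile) 5.949e+13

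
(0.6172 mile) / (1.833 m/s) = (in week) 0.000896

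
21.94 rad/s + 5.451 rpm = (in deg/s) 1290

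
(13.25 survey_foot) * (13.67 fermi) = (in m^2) 5.521e-14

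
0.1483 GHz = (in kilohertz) 1.483e+05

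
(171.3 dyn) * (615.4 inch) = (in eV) 1.671e+17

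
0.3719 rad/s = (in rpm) 3.551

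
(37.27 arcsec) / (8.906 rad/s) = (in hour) 5.636e-09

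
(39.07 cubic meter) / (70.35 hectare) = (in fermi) 5.554e+10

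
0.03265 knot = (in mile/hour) 0.03757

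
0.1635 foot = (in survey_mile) 3.097e-05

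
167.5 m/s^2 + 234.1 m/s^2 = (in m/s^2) 401.6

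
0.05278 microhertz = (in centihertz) 5.278e-06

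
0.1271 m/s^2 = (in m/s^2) 0.1271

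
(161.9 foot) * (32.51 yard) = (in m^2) 1467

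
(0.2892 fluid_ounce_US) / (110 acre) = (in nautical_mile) 1.037e-14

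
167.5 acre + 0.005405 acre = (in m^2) 6.779e+05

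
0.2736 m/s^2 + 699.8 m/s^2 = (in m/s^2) 700.1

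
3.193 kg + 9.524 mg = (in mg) 3.193e+06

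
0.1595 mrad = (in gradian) 0.01015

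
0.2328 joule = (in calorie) 0.05564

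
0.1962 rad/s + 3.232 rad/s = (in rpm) 32.74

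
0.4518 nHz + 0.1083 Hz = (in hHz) 0.001083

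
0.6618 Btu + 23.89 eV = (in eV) 4.358e+21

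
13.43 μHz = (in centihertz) 0.001343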